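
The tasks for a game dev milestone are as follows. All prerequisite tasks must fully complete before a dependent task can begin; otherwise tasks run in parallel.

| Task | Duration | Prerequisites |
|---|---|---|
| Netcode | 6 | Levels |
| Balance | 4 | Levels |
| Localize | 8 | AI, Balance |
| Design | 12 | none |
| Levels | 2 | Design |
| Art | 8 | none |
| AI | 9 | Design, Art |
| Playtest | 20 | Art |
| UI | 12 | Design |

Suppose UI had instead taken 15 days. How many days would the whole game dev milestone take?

29

Baseline: Design→AI→Localize = 12+9+8 = 29 → 29 days.
UI has 5 days of float (longest path through it is 24).
No other chain overtakes it, so the finish is 29 days.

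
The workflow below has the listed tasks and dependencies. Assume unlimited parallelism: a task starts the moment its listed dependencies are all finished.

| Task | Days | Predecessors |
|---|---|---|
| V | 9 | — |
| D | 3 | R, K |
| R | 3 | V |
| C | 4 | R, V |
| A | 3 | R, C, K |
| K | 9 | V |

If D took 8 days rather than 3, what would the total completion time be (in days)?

Baseline: V→K→D = 9+9+3 = 21 → 21 days.
D lies on that path, so at 8 days the path becomes 26 days.
The critical path is still V→K→D; finish is now 26 days.

26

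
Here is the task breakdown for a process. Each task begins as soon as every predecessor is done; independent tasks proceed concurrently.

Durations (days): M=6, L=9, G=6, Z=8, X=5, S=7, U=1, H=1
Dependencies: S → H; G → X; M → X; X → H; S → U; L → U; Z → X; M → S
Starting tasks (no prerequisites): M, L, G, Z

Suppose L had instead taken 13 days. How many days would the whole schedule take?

14

Actual critical path: M→S→U = 6+7+1 = 14 ⇒ 14 days.
L has 4 days of float (longest path through it is 10).
No other chain overtakes it, so the finish is 14 days.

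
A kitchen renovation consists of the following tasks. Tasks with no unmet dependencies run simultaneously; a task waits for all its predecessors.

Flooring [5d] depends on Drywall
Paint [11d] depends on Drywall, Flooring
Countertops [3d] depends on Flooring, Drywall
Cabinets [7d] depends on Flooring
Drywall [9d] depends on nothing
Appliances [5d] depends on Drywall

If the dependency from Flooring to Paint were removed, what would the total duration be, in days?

With the dependency in place, Drywall→Flooring→Paint = 9+5+11 = 25 sets the finish at 25 days.
Without Flooring→Paint, Paint's earliest start moves from 14 to 9.
New critical path: Drywall→Flooring→Cabinets = 9+5+7 = 21 ⇒ 21 days.

21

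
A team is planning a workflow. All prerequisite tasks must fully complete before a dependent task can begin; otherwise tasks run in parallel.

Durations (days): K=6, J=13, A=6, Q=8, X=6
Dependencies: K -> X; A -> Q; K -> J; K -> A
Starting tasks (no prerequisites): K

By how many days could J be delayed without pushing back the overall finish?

The longest chain is K→A→Q = 6+6+8 = 20; overall finish 20 days.
J finishes as early as 19 and must finish by 20.
Slack of J = 7 − 6 = 1 day.

1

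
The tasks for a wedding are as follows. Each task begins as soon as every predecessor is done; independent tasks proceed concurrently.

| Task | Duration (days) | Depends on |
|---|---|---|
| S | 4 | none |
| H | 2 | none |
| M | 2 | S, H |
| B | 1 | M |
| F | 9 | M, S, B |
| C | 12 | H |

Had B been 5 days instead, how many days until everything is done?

As given, the longest chain is S→M→B→F = 4+2+1+9 = 16, so the finish is 16 days.
B is on the critical path; changing it to 5 makes that path 20 days.
The critical path is still S→M→B→F; finish is now 20 days.

20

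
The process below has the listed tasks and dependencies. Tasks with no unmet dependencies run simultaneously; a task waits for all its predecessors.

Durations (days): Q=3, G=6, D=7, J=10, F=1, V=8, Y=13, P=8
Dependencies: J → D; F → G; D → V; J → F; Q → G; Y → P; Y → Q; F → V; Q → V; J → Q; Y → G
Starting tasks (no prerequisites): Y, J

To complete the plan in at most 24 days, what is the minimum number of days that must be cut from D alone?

1

Current finish: 25 days; target: 24.
D is on every critical path, so each day cut from D cuts the finish by one (this holds down to a finish of 24).
Need 25 − 24 = 1 day off D → D becomes 6 days, finish becomes 24.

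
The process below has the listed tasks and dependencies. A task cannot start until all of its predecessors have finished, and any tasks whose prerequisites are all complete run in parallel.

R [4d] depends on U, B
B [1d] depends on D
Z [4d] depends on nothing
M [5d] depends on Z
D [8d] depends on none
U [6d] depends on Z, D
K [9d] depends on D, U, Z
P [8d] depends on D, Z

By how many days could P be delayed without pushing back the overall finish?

The longest chain is D→U→K = 8+6+9 = 23; overall finish 23 days.
The longest chain containing P totals 16 days.
So P can slip 23 − 16 = 7 days.

7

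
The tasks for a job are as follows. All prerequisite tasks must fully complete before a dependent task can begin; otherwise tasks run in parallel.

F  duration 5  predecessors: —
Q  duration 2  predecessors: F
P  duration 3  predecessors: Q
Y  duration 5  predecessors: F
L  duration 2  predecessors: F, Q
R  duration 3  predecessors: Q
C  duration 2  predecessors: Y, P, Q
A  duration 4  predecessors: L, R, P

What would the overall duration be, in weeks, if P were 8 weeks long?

19

Baseline: F→Q→P→A = 5+2+3+4 = 14 → 14 weeks.
P lies on that path, so at 8 weeks the path becomes 19 weeks.
That remains the longest chain; total 19 weeks.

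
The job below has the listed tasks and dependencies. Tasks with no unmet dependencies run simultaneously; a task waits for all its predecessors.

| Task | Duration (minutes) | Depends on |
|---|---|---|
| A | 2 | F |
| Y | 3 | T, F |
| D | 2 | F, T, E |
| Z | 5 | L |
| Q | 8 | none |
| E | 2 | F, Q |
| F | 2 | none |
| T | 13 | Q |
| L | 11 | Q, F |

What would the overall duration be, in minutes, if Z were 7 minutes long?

26

Baseline: Q→L→Z = 8+11+5 = 24 → 24 minutes.
Z lies on that path, so at 7 minutes the path becomes 26 minutes.
No other chain overtakes it, so the finish is 26 minutes.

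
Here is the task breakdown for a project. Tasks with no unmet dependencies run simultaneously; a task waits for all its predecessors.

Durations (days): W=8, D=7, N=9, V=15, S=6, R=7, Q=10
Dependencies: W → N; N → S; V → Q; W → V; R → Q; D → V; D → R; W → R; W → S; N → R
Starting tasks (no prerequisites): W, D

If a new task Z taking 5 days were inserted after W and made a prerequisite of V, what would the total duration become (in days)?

38

Originally the job takes 34 days.
With Z inserted, V now waits for max(D, W, Z).
New critical path: W→Z→V→Q = 8+5+15+10 = 38 ⇒ 38 days.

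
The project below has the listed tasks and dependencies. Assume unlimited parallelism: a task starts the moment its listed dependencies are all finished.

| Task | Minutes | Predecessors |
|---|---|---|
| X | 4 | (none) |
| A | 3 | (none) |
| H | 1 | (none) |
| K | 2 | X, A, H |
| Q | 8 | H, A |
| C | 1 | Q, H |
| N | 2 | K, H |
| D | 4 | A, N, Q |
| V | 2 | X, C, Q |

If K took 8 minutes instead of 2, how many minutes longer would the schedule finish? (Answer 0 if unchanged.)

The binding path is A→Q→D = 3+8+4 = 15; finish at 15 minutes.
K has 3 minutes of float (longest path through it is 12).
The binding chain switches to X→K→N→D = 4+8+2+4 = 18; finish 18 minutes.
Change in finish: 18 − 15 = +3 minutes.

3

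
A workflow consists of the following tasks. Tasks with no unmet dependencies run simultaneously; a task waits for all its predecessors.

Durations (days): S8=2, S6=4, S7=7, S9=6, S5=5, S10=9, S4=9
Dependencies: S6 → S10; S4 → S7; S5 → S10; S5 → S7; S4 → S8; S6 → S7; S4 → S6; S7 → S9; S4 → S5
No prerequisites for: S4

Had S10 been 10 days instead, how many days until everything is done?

27

Baseline: S4→S5→S7→S9 = 9+5+7+6 = 27 → 27 days.
The longest path through S10 is only 23 days, so S10 has float 4.
That remains the longest chain; total 27 days.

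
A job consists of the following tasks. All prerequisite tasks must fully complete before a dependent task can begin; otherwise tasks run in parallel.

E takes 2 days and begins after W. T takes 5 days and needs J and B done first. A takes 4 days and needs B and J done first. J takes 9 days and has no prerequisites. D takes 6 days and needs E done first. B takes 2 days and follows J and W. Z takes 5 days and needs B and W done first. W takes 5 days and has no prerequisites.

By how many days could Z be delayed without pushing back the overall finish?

The longest chain is J→B→Z = 9+2+5 = 16; overall finish 16 days.
Longest path through Z: 16 days (earliest finish 16, latest finish 16).
Slack of Z = 11 − 11 = 0 days.

0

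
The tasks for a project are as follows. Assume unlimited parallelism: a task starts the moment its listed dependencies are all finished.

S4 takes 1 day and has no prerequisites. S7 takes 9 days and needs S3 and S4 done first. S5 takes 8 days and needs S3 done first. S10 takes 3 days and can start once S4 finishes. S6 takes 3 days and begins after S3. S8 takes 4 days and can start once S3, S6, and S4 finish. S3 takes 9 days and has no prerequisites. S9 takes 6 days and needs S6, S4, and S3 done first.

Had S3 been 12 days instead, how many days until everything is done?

As given, the longest chain is S3→S6→S9 = 9+3+6 = 18, so the finish is 18 days.
S3 is on the critical path; changing it to 12 makes that path 21 days.
No other chain overtakes it, so the finish is 21 days.

21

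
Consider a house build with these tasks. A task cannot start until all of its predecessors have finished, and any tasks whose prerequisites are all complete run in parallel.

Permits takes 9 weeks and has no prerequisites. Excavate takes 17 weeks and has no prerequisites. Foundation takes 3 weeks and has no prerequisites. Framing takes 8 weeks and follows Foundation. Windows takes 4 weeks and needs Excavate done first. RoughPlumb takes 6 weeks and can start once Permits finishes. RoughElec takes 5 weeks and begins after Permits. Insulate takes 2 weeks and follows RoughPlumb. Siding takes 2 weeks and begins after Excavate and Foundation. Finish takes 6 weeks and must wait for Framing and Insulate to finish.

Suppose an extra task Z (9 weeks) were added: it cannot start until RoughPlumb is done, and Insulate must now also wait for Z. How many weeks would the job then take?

Originally the job takes 23 weeks.
With Z inserted, Insulate now waits for max(RoughPlumb, Z).
New critical path: Permits→RoughPlumb→Z→Insulate→Finish = 9+6+9+2+6 = 32 ⇒ 32 weeks.

32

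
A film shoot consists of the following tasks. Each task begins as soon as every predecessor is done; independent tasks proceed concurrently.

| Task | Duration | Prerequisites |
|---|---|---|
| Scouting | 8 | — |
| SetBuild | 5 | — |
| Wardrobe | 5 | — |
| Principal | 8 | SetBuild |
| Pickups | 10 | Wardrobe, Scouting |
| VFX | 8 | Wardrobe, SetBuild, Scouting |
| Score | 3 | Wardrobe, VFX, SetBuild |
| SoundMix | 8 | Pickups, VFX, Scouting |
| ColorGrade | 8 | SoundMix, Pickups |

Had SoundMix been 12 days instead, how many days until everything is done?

38

The binding path is Scouting→Pickups→SoundMix→ColorGrade = 8+10+8+8 = 34; finish at 34 days.
SoundMix is on the critical path; changing it to 12 makes that path 38 days.
No other chain overtakes it, so the finish is 38 days.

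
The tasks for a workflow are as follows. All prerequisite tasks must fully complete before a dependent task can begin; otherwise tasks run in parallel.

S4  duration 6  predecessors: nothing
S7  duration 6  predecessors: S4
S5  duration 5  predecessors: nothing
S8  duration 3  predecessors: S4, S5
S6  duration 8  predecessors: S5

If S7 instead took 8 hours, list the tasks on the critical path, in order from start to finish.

S4, S7

As given, the longest chain is S5→S6 = 5+8 = 13, so the finish is 13 hours.
The longest path through S7 is only 12 hours, so S7 has float 1.
New critical path: S4→S7 = 6+8 = 14 ⇒ 14 hours.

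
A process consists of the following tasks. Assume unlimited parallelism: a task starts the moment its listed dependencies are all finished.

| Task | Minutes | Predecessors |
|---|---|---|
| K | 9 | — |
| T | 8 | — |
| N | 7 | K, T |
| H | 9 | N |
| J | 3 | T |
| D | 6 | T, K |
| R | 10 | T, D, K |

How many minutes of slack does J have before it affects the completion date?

The longest chain is K→N→H = 9+7+9 = 25; overall finish 25 minutes.
Longest path through J: 11 minutes (earliest finish 11, latest finish 25).
So J can slip 25 − 11 = 14 minutes.

14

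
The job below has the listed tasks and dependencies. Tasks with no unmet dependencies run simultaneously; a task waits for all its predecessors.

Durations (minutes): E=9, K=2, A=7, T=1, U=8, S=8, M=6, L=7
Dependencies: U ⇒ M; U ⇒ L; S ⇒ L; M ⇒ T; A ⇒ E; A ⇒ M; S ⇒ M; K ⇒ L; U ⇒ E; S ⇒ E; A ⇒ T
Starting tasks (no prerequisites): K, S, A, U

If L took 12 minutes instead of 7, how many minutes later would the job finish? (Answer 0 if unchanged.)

The binding path is S→E = 8+9 = 17; finish at 17 minutes.
L has 2 minutes of float (longest path through it is 15).
The binding chain switches to S→L = 8+12 = 20; finish 20 minutes.
Change in finish: 20 − 17 = +3 minutes.

3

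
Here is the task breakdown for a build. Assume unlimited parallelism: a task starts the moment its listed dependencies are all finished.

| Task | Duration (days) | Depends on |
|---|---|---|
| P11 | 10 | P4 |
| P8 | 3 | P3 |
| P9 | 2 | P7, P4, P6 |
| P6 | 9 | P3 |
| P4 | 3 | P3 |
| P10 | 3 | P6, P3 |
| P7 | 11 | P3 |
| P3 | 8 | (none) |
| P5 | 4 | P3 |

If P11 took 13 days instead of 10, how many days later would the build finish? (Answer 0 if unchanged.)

Actual critical path: P3→P4→P11 = 8+3+10 = 21 ⇒ 21 days.
Since P11 is critical, the +3 change carries straight to that chain (now 24 days).
That remains the longest chain; total 24 days.
Change in finish: 24 − 21 = +3 days.

3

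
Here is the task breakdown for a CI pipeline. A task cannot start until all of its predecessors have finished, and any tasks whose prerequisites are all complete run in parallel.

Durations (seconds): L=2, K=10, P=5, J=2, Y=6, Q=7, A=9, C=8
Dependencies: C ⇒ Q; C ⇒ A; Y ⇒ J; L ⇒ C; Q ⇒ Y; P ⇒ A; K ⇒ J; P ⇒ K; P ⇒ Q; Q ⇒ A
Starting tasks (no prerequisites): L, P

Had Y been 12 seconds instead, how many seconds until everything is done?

As given, the longest chain is L→C→Q→A = 2+8+7+9 = 26, so the finish is 26 seconds.
Y has 1 second of float (longest path through it is 25).
The binding chain switches to L→C→Q→Y→J = 2+8+7+12+2 = 31; finish 31 seconds.

31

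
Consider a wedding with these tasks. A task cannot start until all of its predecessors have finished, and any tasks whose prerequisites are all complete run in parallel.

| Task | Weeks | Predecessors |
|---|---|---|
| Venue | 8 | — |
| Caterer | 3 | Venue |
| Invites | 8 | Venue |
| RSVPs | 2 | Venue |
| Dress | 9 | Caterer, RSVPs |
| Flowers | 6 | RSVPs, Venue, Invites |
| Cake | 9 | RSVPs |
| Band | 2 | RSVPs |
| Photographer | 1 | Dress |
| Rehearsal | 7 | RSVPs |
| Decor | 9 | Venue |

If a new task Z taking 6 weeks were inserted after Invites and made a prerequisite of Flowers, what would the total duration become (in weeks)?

Originally the project takes 22 weeks.
With Z inserted, Flowers now waits for max(RSVPs, Venue, Invites, Z).
New critical path: Venue→Invites→Z→Flowers = 8+8+6+6 = 28 ⇒ 28 weeks.

28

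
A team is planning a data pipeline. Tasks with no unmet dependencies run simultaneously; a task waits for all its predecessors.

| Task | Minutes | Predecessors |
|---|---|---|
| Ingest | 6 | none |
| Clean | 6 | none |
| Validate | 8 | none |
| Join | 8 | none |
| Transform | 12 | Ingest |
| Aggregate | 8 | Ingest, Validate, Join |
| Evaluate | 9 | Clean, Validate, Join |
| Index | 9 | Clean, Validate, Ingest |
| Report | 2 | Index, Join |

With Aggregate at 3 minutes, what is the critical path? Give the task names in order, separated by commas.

Baseline: Validate→Index→Report = 8+9+2 = 19 → 19 minutes.
Aggregate is off the critical path — its longest chain is 16 minutes, giving 3 of slack.
No other chain overtakes it, so the finish is 19 minutes.

Validate, Index, Report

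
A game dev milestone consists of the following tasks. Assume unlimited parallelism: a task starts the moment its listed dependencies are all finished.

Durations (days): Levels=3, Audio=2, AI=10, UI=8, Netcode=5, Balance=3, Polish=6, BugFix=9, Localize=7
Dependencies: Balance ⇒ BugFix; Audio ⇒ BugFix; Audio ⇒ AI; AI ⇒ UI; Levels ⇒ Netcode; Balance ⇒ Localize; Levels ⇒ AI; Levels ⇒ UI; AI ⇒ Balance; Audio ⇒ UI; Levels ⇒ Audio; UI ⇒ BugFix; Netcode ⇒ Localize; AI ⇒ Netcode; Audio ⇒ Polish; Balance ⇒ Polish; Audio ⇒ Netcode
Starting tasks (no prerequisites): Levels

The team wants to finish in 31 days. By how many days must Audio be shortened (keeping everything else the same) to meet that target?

1

Current finish: 32 days; target: 31.
Audio is on every critical path, so each day cut from Audio cuts the finish by one (this holds down to a finish of 31).
Need 32 − 31 = 1 day off Audio → Audio becomes 1 day, finish becomes 31.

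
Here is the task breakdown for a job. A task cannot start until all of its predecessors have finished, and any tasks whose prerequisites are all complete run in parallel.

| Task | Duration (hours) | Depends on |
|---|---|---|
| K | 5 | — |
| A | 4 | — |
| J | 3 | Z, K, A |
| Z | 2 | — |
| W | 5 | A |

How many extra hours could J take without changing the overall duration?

1

The longest chain is A→W = 4+5 = 9; overall finish 9 hours.
The longest chain containing J totals 8 hours.
Slack of J = 6 − 5 = 1 hour.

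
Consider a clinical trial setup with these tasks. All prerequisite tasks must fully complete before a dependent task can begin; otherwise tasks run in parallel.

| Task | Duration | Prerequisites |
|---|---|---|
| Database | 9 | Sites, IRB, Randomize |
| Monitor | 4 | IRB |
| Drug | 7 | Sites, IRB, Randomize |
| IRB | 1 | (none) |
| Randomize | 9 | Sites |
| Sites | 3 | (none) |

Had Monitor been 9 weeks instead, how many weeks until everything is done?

21

Critical path before the change: Sites→Randomize→Database = 3+9+9 = 21 giving 21 weeks.
The longest path through Monitor is only 5 weeks, so Monitor has float 16.
No other chain overtakes it, so the finish is 21 weeks.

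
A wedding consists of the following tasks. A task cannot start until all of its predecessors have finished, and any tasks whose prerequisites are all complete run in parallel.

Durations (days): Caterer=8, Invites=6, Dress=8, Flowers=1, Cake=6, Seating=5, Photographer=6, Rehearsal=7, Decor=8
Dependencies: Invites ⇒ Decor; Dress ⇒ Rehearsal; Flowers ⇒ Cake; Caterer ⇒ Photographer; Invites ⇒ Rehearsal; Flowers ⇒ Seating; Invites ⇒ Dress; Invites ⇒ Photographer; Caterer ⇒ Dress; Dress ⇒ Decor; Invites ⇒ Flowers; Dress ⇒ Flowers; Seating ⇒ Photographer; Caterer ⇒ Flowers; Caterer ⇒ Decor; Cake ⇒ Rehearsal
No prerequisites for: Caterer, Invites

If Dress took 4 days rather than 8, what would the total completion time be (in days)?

Critical path before the change: Caterer→Dress→Flowers→Cake→Rehearsal = 8+8+1+6+7 = 30 giving 30 days.
Dress lies on that path, so at 4 days the path becomes 26 days.
That remains the longest chain; total 26 days.

26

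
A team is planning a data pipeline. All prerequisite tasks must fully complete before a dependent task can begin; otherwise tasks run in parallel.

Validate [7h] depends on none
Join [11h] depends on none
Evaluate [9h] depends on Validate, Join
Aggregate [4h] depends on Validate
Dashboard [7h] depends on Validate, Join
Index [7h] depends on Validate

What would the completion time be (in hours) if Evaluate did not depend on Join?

Original critical path: Join→Evaluate = 11+9 = 20 ⇒ 20 hours.
Without Join→Evaluate, Evaluate's earliest start moves from 11 to 7.
The longest chain is now Join→Dashboard = 11+7 = 18, so the data pipeline takes 18 hours.

18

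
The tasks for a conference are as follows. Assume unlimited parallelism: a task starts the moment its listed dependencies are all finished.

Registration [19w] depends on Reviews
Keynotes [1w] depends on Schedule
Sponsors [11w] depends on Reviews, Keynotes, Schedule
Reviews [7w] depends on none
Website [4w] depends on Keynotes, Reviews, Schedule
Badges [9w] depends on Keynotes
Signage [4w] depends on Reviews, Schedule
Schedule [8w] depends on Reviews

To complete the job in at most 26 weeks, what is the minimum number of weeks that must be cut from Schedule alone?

1

Current finish: 27 weeks; target: 26.
Schedule is on every critical path, so each week cut from Schedule cuts the finish by one (this holds down to a finish of 26).
Need 27 − 26 = 1 week off Schedule → Schedule becomes 7 weeks, finish becomes 26.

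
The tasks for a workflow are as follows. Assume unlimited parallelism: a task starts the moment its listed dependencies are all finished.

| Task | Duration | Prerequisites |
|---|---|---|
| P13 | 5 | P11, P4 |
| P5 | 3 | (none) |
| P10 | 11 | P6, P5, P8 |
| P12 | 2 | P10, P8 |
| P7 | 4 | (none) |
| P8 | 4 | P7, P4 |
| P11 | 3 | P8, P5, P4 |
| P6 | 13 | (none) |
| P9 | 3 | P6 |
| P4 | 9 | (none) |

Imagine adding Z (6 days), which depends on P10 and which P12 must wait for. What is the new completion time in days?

32

Originally the project takes 26 days.
With Z inserted, P12 now waits for max(P10, P8, Z).
New critical path: P4→P8→P10→Z→P12 = 9+4+11+6+2 = 32 ⇒ 32 days.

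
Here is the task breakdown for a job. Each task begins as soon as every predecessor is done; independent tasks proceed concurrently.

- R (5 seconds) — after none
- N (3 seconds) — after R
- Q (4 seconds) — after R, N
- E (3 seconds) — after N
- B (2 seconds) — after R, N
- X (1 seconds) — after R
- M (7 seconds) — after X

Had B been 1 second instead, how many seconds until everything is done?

13

The binding path is R→X→M = 5+1+7 = 13; finish at 13 seconds.
The longest path through B is only 10 seconds, so B has float 3.
No other chain overtakes it, so the finish is 13 seconds.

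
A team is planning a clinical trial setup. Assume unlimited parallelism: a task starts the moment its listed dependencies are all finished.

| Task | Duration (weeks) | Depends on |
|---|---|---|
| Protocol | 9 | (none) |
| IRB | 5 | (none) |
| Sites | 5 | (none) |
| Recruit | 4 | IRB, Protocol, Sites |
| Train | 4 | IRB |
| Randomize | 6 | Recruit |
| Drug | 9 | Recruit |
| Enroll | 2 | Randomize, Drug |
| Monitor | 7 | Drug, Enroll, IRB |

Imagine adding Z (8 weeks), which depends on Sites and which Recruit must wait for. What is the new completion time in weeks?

Originally the plan takes 31 weeks.
With Z inserted, Recruit now waits for max(IRB, Protocol, Sites, Z).
New critical path: Sites→Z→Recruit→Drug→Enroll→Monitor = 5+8+4+9+2+7 = 35 ⇒ 35 weeks.

35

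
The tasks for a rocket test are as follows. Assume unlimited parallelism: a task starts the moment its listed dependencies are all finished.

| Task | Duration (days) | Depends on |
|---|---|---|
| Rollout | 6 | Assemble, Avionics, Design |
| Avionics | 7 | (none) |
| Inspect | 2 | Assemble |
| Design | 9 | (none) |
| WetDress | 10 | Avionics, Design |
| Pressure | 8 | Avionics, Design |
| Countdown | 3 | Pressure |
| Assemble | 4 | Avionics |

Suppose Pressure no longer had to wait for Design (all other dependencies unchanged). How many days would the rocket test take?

19

Original critical path: Design→Pressure→Countdown = 9+8+3 = 20 ⇒ 20 days.
Without Design→Pressure, Pressure's earliest start moves from 9 to 7.
The longest chain is now Design→WetDress = 9+10 = 19, so the rocket test takes 19 days.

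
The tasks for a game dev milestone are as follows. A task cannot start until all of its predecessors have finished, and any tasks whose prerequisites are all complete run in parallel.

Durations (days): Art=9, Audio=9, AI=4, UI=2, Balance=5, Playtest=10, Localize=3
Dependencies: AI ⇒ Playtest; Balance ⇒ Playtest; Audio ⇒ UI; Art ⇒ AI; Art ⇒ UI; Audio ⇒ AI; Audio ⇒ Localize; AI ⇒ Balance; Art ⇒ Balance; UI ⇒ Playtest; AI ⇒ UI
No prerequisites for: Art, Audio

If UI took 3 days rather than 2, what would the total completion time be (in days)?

Critical path before the change: Art→AI→Balance→Playtest = 9+4+5+10 = 28 giving 28 days.
UI has 3 days of float (longest path through it is 25).
That remains the longest chain; total 28 days.

28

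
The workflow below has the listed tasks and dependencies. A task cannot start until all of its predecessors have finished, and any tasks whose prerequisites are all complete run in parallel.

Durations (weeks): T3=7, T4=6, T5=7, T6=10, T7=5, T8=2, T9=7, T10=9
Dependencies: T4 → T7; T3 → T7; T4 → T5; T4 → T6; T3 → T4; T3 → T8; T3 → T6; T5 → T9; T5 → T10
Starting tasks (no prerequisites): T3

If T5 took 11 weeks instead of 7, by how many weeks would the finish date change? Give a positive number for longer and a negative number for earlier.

4

As given, the longest chain is T3→T4→T5→T10 = 7+6+7+9 = 29, so the finish is 29 weeks.
T5 is on the critical path; changing it to 11 makes that path 33 weeks.
That remains the longest chain; total 33 weeks.
Change in finish: 33 − 29 = +4 weeks.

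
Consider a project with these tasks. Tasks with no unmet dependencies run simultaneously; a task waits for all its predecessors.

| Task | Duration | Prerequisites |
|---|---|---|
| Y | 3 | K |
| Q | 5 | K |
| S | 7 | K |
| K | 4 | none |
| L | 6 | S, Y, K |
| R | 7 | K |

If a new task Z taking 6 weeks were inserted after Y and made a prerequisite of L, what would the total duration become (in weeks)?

Originally the job takes 17 weeks.
With Z inserted, L now waits for max(S, Y, K, Z).
New critical path: K→Y→Z→L = 4+3+6+6 = 19 ⇒ 19 weeks.

19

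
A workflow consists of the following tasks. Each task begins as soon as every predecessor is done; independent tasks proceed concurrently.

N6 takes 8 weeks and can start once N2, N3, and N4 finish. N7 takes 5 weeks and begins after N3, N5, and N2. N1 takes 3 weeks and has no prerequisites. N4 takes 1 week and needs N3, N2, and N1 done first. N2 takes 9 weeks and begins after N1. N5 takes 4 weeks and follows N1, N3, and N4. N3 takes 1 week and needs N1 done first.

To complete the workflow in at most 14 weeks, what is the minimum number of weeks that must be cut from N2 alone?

8

Current finish: 22 weeks; target: 14.
N2 is on every critical path, so each week cut from N2 cuts the finish by one (this holds down to a finish of 14).
Need 22 − 14 = 8 weeks off N2 → N2 becomes 1 week, finish becomes 14.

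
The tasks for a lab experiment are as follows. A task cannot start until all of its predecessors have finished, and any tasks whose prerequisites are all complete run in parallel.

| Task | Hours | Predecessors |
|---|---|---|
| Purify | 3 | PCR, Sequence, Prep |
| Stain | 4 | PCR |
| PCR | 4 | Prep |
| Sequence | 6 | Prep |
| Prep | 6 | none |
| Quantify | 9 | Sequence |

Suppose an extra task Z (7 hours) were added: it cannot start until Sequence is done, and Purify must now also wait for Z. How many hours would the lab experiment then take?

22

Originally the lab experiment takes 21 hours.
With Z inserted, Purify now waits for max(PCR, Sequence, Prep, Z).
New critical path: Prep→Sequence→Z→Purify = 6+6+7+3 = 22 ⇒ 22 hours.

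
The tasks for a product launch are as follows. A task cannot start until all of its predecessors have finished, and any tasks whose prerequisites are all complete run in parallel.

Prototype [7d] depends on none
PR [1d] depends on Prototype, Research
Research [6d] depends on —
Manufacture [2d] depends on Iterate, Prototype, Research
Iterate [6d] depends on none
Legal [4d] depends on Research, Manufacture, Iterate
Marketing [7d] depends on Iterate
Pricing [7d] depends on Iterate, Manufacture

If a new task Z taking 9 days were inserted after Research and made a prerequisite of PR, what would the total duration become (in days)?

Originally the schedule takes 16 days.
With Z inserted, PR now waits for max(Prototype, Research, Z).
New critical path: Research→Z→PR = 6+9+1 = 16 ⇒ 16 days.

16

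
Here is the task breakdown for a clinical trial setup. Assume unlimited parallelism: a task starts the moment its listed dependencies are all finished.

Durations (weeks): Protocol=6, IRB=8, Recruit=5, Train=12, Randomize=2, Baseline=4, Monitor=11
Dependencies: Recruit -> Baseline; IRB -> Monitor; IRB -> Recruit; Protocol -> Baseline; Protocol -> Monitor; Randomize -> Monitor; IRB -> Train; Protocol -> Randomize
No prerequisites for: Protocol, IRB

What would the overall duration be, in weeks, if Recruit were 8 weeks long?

Actual critical path: IRB→Train = 8+12 = 20 ⇒ 20 weeks.
The longest path through Recruit is only 17 weeks, so Recruit has float 3.
New critical path: IRB→Recruit→Baseline = 8+8+4 = 20 ⇒ 20 weeks.

20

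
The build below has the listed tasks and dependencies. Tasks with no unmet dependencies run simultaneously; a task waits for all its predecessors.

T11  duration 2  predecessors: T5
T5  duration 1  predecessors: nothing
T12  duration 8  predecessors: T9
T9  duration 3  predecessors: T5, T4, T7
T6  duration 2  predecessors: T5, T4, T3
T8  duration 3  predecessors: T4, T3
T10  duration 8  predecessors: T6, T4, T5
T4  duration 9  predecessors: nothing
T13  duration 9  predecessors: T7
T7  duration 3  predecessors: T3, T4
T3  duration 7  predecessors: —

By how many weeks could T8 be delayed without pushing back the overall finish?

The longest chain is T4→T7→T9→T12 = 9+3+3+8 = 23; overall finish 23 weeks.
T8 finishes as early as 12 and must finish by 23.
So T8 can slip 23 − 12 = 11 weeks.

11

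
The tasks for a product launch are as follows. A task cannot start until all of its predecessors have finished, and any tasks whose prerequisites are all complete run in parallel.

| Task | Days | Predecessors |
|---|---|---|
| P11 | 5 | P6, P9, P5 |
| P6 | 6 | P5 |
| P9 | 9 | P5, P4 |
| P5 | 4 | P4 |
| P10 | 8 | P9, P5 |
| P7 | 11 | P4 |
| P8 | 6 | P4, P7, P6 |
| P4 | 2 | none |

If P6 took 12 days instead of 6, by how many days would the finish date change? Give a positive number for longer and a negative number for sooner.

Actual critical path: P4→P5→P9→P10 = 2+4+9+8 = 23 ⇒ 23 days.
P6 has 5 days of float (longest path through it is 18).
New critical path: P4→P5→P6→P8 = 2+4+12+6 = 24 ⇒ 24 days.
Change in finish: 24 − 23 = +1 days.

1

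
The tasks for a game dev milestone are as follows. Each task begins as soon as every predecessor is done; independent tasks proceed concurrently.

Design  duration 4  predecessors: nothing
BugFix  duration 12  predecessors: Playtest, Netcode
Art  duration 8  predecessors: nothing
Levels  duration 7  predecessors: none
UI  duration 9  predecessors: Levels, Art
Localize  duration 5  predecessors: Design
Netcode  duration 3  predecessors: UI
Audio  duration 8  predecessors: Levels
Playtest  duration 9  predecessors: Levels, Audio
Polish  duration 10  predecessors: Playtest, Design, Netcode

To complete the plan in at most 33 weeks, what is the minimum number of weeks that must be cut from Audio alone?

3

Current finish: 36 weeks; target: 33.
Audio is on every critical path, so each week cut from Audio cuts the finish by one (this holds down to a finish of 32).
Need 36 − 33 = 3 weeks off Audio → Audio becomes 5 weeks, finish becomes 33.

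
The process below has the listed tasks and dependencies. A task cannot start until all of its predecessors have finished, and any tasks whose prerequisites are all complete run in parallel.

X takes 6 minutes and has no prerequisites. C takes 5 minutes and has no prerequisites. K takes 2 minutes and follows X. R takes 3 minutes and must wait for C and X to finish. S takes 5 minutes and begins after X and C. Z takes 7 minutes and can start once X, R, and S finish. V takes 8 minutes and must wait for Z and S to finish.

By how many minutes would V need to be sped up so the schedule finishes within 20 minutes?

Current finish: 26 minutes; target: 20.
V is on every critical path, so each minute cut from V cuts the finish by one (this holds down to a finish of 19).
Need 26 − 20 = 6 minutes off V → V becomes 2 minutes, finish becomes 20.

6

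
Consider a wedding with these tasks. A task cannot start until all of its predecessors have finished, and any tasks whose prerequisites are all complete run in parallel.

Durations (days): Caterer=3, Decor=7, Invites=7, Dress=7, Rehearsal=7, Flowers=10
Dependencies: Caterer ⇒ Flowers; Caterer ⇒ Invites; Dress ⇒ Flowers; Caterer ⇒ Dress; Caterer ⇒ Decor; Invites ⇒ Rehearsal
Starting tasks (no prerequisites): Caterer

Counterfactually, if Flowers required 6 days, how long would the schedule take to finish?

Critical path before the change: Caterer→Dress→Flowers = 3+7+10 = 20 giving 20 days.
Since Flowers is critical, the -4 change carries straight to that chain (now 16 days).
New critical path: Caterer→Invites→Rehearsal = 3+7+7 = 17 ⇒ 17 days.

17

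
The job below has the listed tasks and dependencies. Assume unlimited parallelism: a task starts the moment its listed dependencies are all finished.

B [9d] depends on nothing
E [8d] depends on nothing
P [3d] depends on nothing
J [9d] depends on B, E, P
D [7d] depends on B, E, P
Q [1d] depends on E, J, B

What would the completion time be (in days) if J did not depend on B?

With the dependency in place, B→J→Q = 9+9+1 = 19 sets the finish at 19 days.
Without B→J, J's earliest start moves from 9 to 8.
After: E→J→Q = 8+9+1 = 18 → 18 days.

18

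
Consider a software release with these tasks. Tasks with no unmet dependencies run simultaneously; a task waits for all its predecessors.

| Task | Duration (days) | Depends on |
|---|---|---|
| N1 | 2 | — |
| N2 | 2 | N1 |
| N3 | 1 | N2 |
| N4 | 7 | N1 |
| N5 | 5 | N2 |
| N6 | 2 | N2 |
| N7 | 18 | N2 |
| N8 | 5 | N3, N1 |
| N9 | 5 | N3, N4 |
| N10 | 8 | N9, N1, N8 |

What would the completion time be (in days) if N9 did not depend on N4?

22

With the dependency in place, N1→N2→N7 = 2+2+18 = 22 sets the finish at 22 days.
Without N4→N9, N9's earliest start moves from 9 to 5.
New critical path: N1→N2→N7 = 2+2+18 = 22 ⇒ 22 days.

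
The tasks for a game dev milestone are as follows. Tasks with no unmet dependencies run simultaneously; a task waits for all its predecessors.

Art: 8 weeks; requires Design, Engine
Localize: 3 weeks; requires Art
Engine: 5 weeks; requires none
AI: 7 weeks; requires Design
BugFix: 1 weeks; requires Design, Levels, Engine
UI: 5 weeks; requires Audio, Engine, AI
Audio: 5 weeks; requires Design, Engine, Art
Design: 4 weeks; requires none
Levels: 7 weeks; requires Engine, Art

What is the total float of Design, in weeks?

1

Critical path: Engine→Art→Audio→UI = 5+8+5+5 = 23, so the finish is 23 weeks.
The longest chain containing Design totals 22 weeks.
Slack of Design = 1 − 0 = 1 week.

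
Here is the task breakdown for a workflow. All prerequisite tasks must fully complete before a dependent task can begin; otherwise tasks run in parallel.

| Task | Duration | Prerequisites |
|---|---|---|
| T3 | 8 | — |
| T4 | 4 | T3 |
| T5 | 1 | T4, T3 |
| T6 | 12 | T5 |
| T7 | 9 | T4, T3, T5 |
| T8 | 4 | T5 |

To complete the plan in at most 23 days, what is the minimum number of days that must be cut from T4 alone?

Current finish: 25 days; target: 23.
T4 is on every critical path, so each day cut from T4 cuts the finish by one (this holds down to a finish of 22).
Need 25 − 23 = 2 days off T4 → T4 becomes 2 days, finish becomes 23.

2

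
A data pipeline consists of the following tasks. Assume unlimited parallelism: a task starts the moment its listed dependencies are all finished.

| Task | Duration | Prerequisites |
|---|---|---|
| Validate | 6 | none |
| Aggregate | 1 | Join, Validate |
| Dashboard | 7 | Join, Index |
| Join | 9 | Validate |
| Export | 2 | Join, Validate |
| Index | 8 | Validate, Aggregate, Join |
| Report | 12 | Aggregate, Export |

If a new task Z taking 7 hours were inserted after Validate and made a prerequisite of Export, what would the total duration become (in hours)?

31

Originally the plan takes 31 hours.
With Z inserted, Export now waits for max(Join, Validate, Z).
New critical path: Validate→Join→Aggregate→Index→Dashboard = 6+9+1+8+7 = 31 ⇒ 31 hours.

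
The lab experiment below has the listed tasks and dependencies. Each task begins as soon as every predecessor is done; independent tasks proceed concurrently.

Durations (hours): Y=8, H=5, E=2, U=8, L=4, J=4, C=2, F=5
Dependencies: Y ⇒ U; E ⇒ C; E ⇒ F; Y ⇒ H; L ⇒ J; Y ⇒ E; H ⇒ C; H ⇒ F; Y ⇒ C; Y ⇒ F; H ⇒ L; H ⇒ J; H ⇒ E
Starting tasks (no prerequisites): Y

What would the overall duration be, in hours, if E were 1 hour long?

The binding path is Y→H→L→J = 8+5+4+4 = 21; finish at 21 hours.
E has 1 hour of float (longest path through it is 20).
That remains the longest chain; total 21 hours.

21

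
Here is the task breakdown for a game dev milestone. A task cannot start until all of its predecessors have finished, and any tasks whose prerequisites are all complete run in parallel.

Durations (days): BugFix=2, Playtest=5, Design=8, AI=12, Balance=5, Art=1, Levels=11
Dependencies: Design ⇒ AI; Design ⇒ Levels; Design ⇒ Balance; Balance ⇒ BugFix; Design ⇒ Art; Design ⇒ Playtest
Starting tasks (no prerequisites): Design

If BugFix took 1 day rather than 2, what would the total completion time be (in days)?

20

Baseline: Design→AI = 8+12 = 20 → 20 days.
BugFix is off the critical path — its longest chain is 15 days, giving 5 of slack.
The critical path is still Design→AI; finish is now 20 days.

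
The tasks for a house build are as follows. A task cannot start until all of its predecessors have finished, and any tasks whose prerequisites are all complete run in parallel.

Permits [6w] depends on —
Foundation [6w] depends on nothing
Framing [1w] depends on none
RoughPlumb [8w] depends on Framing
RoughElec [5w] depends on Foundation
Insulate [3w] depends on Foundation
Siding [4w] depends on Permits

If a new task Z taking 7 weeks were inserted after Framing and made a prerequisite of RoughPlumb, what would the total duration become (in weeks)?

16

Originally the project takes 11 weeks.
With Z inserted, RoughPlumb now waits for max(Framing, Z).
New critical path: Framing→Z→RoughPlumb = 1+7+8 = 16 ⇒ 16 weeks.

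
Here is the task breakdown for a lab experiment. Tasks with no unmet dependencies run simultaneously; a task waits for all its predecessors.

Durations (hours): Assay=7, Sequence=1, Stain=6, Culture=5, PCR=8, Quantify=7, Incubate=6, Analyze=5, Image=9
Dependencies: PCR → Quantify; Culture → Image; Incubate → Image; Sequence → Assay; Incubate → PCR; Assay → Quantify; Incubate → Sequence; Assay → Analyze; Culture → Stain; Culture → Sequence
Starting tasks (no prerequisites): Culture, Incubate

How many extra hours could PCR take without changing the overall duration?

0

Critical path: Incubate→PCR→Quantify = 6+8+7 = 21, so the finish is 21 hours.
Longest path through PCR: 21 hours (earliest finish 14, latest finish 14).
Slack of PCR = 6 − 6 = 0 hours.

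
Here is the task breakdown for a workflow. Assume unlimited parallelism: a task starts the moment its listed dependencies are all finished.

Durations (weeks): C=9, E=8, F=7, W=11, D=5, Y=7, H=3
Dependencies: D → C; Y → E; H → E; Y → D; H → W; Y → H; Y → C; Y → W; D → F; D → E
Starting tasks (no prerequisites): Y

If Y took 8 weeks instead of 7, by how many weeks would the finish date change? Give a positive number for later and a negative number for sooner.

Actual critical path: Y→H→W = 7+3+11 = 21 ⇒ 21 weeks.
Since Y is critical, the +1 change carries straight to that chain (now 22 weeks).
The critical path is still Y→H→W; finish is now 22 weeks.
Change in finish: 22 − 21 = +1 weeks.

1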